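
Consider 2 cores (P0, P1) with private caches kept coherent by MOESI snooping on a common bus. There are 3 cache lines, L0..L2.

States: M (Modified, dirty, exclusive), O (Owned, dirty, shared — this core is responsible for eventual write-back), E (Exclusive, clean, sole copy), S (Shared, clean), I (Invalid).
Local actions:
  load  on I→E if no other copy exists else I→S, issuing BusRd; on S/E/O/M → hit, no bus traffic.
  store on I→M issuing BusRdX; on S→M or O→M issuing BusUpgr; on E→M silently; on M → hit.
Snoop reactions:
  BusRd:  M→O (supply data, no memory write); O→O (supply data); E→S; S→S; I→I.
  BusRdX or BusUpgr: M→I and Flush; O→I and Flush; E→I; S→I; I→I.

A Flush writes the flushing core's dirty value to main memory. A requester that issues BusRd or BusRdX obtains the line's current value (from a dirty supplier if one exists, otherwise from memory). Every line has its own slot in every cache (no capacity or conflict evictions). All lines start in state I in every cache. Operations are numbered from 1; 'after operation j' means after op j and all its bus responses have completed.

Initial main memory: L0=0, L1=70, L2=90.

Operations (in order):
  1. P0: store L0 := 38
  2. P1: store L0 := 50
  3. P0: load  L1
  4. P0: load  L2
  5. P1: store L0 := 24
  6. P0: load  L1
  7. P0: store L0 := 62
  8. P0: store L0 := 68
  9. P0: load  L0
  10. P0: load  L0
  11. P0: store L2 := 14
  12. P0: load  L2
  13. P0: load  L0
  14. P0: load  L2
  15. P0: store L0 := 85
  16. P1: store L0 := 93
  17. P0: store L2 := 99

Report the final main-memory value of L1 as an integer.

step 1: P0: store L0 := 38  ⟶  MI  (L0)  txn=BusRdX  M[L0]=0
step 2: P1: store L0 := 50  ⟶  IM  (L0)  txn=BusRdX+Flush  M[L0]=38
step 3: P0: load  L1  ⟶  EI  (L1)  txn=BusRd  M[L1]=70
step 4: P0: load  L2  ⟶  EI  (L2)  txn=BusRd  M[L2]=90
step 5: P1: store L0 := 24  ⟶  IM  (L0)  txn=∅  M[L0]=38
step 6: P0: load  L1  ⟶  EI  (L1)  txn=∅  M[L1]=70
step 7: P0: store L0 := 62  ⟶  MI  (L0)  txn=BusRdX+Flush  M[L0]=24
step 8: P0: store L0 := 68  ⟶  MI  (L0)  txn=∅  M[L0]=24
step 9: P0: load  L0  ⟶  MI  (L0)  txn=∅  M[L0]=24
step 10: P0: load  L0  ⟶  MI  (L0)  txn=∅  M[L0]=24
step 11: P0: store L2 := 14  ⟶  MI  (L2)  txn=∅  M[L2]=90
step 12: P0: load  L2  ⟶  MI  (L2)  txn=∅  M[L2]=90
step 13: P0: load  L0  ⟶  MI  (L0)  txn=∅  M[L0]=24
step 14: P0: load  L2  ⟶  MI  (L2)  txn=∅  M[L2]=90
step 15: P0: store L0 := 85  ⟶  MI  (L0)  txn=∅  M[L0]=24
step 16: P1: store L0 := 93  ⟶  IM  (L0)  txn=BusRdX+Flush  M[L0]=85
step 17: P0: store L2 := 99  ⟶  MI  (L2)  txn=∅  M[L2]=90

memory[L1] = 70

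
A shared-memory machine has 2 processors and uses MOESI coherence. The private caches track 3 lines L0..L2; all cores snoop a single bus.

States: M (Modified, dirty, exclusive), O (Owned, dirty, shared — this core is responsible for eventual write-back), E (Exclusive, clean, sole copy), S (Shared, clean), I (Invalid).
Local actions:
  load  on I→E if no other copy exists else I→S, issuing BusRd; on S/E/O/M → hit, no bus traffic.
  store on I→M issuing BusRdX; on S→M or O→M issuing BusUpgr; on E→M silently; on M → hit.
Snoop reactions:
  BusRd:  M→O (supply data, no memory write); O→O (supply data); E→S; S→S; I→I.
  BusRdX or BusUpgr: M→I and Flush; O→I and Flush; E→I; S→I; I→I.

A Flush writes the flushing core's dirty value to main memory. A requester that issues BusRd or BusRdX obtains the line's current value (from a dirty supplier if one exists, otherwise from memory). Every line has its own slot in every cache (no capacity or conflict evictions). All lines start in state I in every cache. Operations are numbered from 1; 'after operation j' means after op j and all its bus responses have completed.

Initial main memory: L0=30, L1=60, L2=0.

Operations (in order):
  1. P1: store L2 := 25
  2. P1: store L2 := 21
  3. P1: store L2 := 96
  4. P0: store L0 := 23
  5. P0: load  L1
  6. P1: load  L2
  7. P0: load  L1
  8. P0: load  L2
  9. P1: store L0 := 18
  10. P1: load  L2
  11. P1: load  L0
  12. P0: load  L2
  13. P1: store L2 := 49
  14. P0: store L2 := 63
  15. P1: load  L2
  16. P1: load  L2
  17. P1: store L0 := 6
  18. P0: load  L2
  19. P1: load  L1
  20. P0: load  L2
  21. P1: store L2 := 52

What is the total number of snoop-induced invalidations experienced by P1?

[1] P1: store L2 := 25 | P0:I, P1:M(25) | bus: BusRdX
[2] P1: store L2 := 21 | P0:I, P1:M(21) | bus: none
[3] P1: store L2 := 96 | P0:I, P1:M(96) | bus: none
[4] P0: store L0 := 23 | P0:M(23), P1:I | bus: BusRdX
[5] P0: load  L1 | P0:E(60), P1:I | bus: BusRd
[6] P1: load  L2 | P0:I, P1:M(96) | bus: none
[7] P0: load  L1 | P0:E(60), P1:I | bus: none
[8] P0: load  L2 | P0:S(96), P1:O(96) | bus: BusRd
[9] P1: store L0 := 18 | P0:I, P1:M(18) | bus: BusRdX,Flush
[10] P1: load  L2 | P0:S(96), P1:O(96) | bus: none
[11] P1: load  L0 | P0:I, P1:M(18) | bus: none
[12] P0: load  L2 | P0:S(96), P1:O(96) | bus: none
[13] P1: store L2 := 49 | P0:I, P1:M(49) | bus: BusUpgr
[14] P0: store L2 := 63 | P0:M(63), P1:I | bus: BusRdX,Flush
[15] P1: load  L2 | P0:O(63), P1:S(63) | bus: BusRd
[16] P1: load  L2 | P0:O(63), P1:S(63) | bus: none
[17] P1: store L0 := 6 | P0:I, P1:M(6) | bus: none
[18] P0: load  L2 | P0:O(63), P1:S(63) | bus: none
[19] P1: load  L1 | P0:S(60), P1:S(60) | bus: BusRd
[20] P0: load  L2 | P0:O(63), P1:S(63) | bus: none
[21] P1: store L2 := 52 | P0:I, P1:M(52) | bus: BusUpgr,Flush

invalidations = 1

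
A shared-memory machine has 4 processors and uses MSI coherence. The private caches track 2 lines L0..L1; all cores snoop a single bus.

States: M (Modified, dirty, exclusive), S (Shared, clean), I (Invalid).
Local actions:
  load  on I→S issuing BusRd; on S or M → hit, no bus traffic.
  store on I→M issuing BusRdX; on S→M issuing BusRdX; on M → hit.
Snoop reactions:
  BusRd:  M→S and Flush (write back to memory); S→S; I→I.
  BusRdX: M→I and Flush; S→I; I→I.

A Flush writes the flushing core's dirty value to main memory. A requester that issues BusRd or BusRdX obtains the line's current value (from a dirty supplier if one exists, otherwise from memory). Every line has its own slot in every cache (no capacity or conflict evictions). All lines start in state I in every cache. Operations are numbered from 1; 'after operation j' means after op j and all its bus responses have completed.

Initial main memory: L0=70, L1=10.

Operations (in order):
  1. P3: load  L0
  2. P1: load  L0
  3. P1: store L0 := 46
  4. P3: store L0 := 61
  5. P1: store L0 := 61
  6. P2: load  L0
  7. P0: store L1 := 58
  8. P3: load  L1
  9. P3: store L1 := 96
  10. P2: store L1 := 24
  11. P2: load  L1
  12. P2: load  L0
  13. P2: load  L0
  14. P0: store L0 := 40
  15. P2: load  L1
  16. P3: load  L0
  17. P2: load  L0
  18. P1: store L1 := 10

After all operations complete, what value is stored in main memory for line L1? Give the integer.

memory[L1] = 24

1. P3: load  L0  bus=[BusRd]  L0: P0=I P1=I P2=I P3=S  mem[L0]=70
2. P1: load  L0  bus=[BusRd]  L0: P0=I P1=S P2=I P3=S  mem[L0]=70
3. P1: store L0 := 46  bus=[BusRdX]  L0: P0=I P1=M P2=I P3=I  mem[L0]=70
4. P3: store L0 := 61  bus=[BusRdX,Flush]  L0: P0=I P1=I P2=I P3=M  mem[L0]=46
5. P1: store L0 := 61  bus=[BusRdX,Flush]  L0: P0=I P1=M P2=I P3=I  mem[L0]=61
6. P2: load  L0  bus=[BusRd,Flush]  L0: P0=I P1=S P2=S P3=I  mem[L0]=61
7. P0: store L1 := 58  bus=[BusRdX]  L1: P0=M P1=I P2=I P3=I  mem[L1]=10
8. P3: load  L1  bus=[BusRd,Flush]  L1: P0=S P1=I P2=I P3=S  mem[L1]=58
9. P3: store L1 := 96  bus=[BusRdX]  L1: P0=I P1=I P2=I P3=M  mem[L1]=58
10. P2: store L1 := 24  bus=[BusRdX,Flush]  L1: P0=I P1=I P2=M P3=I  mem[L1]=96
11. P2: load  L1  bus=[-]  L1: P0=I P1=I P2=M P3=I  mem[L1]=96
12. P2: load  L0  bus=[-]  L0: P0=I P1=S P2=S P3=I  mem[L0]=61
13. P2: load  L0  bus=[-]  L0: P0=I P1=S P2=S P3=I  mem[L0]=61
14. P0: store L0 := 40  bus=[BusRdX]  L0: P0=M P1=I P2=I P3=I  mem[L0]=61
15. P2: load  L1  bus=[-]  L1: P0=I P1=I P2=M P3=I  mem[L1]=96
16. P3: load  L0  bus=[BusRd,Flush]  L0: P0=S P1=I P2=I P3=S  mem[L0]=40
17. P2: load  L0  bus=[BusRd]  L0: P0=S P1=I P2=S P3=S  mem[L0]=40
18. P1: store L1 := 10  bus=[BusRdX,Flush]  L1: P0=I P1=M P2=I P3=I  mem[L1]=24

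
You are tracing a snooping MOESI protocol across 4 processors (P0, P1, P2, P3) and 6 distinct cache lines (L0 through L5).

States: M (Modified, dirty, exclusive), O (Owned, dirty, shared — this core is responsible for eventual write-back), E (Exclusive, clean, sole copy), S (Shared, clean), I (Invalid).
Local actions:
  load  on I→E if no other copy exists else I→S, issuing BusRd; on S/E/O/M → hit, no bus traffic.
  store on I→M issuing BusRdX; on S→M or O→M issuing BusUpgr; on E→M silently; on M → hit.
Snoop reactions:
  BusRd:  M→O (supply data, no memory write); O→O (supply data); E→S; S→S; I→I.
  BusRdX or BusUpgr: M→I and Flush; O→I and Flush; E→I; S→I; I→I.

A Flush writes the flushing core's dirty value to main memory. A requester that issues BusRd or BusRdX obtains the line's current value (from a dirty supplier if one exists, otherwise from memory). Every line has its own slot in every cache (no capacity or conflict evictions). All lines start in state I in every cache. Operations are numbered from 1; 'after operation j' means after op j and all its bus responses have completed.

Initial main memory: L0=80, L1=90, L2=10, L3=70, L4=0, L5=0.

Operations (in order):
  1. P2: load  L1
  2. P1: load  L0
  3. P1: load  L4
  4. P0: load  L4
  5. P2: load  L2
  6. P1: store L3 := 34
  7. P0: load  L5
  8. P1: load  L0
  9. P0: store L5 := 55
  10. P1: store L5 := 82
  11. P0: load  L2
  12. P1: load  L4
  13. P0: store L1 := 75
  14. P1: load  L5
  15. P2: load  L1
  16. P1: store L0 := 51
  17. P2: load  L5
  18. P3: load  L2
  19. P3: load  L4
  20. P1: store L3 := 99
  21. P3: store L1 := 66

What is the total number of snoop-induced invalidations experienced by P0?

[1] P2: load  L1 | P0:I, P1:I, P2:E(90), P3:I | bus: BusRd
[2] P1: load  L0 | P0:I, P1:E(80), P2:I, P3:I | bus: BusRd
[3] P1: load  L4 | P0:I, P1:E(0), P2:I, P3:I | bus: BusRd
[4] P0: load  L4 | P0:S(0), P1:S(0), P2:I, P3:I | bus: BusRd
[5] P2: load  L2 | P0:I, P1:I, P2:E(10), P3:I | bus: BusRd
[6] P1: store L3 := 34 | P0:I, P1:M(34), P2:I, P3:I | bus: BusRdX
[7] P0: load  L5 | P0:E(0), P1:I, P2:I, P3:I | bus: BusRd
[8] P1: load  L0 | P0:I, P1:E(80), P2:I, P3:I | bus: none
[9] P0: store L5 := 55 | P0:M(55), P1:I, P2:I, P3:I | bus: none
[10] P1: store L5 := 82 | P0:I, P1:M(82), P2:I, P3:I | bus: BusRdX,Flush
[11] P0: load  L2 | P0:S(10), P1:I, P2:S(10), P3:I | bus: BusRd
[12] P1: load  L4 | P0:S(0), P1:S(0), P2:I, P3:I | bus: none
[13] P0: store L1 := 75 | P0:M(75), P1:I, P2:I, P3:I | bus: BusRdX
[14] P1: load  L5 | P0:I, P1:M(82), P2:I, P3:I | bus: none
[15] P2: load  L1 | P0:O(75), P1:I, P2:S(75), P3:I | bus: BusRd
[16] P1: store L0 := 51 | P0:I, P1:M(51), P2:I, P3:I | bus: none
[17] P2: load  L5 | P0:I, P1:O(82), P2:S(82), P3:I | bus: BusRd
[18] P3: load  L2 | P0:S(10), P1:I, P2:S(10), P3:S(10) | bus: BusRd
[19] P3: load  L4 | P0:S(0), P1:S(0), P2:I, P3:S(0) | bus: BusRd
[20] P1: store L3 := 99 | P0:I, P1:M(99), P2:I, P3:I | bus: none
[21] P3: store L1 := 66 | P0:I, P1:I, P2:I, P3:M(66) | bus: BusRdX,Flush

invalidations = 2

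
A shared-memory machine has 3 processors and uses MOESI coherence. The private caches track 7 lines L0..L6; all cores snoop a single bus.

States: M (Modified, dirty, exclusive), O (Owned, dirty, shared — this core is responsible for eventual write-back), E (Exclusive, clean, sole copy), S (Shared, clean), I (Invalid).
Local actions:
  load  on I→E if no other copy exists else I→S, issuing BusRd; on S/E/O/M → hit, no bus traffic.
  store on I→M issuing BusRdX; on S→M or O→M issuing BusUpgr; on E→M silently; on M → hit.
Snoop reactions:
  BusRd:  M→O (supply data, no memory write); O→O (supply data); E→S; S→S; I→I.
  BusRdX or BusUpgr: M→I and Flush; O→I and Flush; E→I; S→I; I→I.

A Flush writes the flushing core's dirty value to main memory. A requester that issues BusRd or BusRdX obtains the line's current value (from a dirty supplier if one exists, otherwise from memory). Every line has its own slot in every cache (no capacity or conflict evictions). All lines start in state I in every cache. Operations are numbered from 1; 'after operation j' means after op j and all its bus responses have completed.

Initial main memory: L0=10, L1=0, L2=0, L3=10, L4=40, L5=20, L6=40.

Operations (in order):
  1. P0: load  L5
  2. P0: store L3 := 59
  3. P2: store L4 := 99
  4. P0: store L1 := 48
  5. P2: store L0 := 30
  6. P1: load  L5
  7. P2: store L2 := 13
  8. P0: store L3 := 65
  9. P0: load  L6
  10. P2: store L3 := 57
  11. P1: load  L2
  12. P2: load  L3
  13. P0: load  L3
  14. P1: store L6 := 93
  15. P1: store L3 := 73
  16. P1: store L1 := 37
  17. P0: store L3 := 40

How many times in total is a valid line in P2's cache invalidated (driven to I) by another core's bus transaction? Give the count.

invalidations = 1

1. P0: load  L5  bus=[BusRd]  L5: P0=E P1=I P2=I  mem[L5]=20
2. P0: store L3 := 59  bus=[BusRdX]  L3: P0=M P1=I P2=I  mem[L3]=10
3. P2: store L4 := 99  bus=[BusRdX]  L4: P0=I P1=I P2=M  mem[L4]=40
4. P0: store L1 := 48  bus=[BusRdX]  L1: P0=M P1=I P2=I  mem[L1]=0
5. P2: store L0 := 30  bus=[BusRdX]  L0: P0=I P1=I P2=M  mem[L0]=10
6. P1: load  L5  bus=[BusRd]  L5: P0=S P1=S P2=I  mem[L5]=20
7. P2: store L2 := 13  bus=[BusRdX]  L2: P0=I P1=I P2=M  mem[L2]=0
8. P0: store L3 := 65  bus=[-]  L3: P0=M P1=I P2=I  mem[L3]=10
9. P0: load  L6  bus=[BusRd]  L6: P0=E P1=I P2=I  mem[L6]=40
10. P2: store L3 := 57  bus=[BusRdX,Flush]  L3: P0=I P1=I P2=M  mem[L3]=65
11. P1: load  L2  bus=[BusRd]  L2: P0=I P1=S P2=O  mem[L2]=0
12. P2: load  L3  bus=[-]  L3: P0=I P1=I P2=M  mem[L3]=65
13. P0: load  L3  bus=[BusRd]  L3: P0=S P1=I P2=O  mem[L3]=65
14. P1: store L6 := 93  bus=[BusRdX]  L6: P0=I P1=M P2=I  mem[L6]=40
15. P1: store L3 := 73  bus=[BusRdX,Flush]  L3: P0=I P1=M P2=I  mem[L3]=57
16. P1: store L1 := 37  bus=[BusRdX,Flush]  L1: P0=I P1=M P2=I  mem[L1]=48
17. P0: store L3 := 40  bus=[BusRdX,Flush]  L3: P0=M P1=I P2=I  mem[L3]=73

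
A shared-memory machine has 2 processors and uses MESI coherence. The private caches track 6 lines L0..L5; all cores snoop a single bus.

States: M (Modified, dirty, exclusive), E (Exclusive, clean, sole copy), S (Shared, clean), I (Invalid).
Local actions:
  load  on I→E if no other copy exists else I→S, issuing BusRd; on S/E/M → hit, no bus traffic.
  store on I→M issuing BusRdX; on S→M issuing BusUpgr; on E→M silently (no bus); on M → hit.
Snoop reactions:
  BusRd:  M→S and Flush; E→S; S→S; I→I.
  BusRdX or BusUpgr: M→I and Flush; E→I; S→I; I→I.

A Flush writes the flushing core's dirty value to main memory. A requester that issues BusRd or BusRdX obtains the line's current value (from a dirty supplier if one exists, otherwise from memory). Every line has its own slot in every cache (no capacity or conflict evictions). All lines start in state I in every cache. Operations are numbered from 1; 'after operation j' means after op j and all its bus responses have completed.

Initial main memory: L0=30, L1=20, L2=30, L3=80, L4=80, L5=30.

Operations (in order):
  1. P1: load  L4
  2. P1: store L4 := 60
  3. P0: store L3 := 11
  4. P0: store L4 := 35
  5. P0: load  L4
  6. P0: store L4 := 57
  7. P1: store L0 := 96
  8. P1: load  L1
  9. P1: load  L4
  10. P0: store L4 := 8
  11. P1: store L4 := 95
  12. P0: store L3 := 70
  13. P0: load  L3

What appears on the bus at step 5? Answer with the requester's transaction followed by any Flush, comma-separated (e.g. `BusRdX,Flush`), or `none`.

1. P1: load  L4  bus=[BusRd]  L4: P0=I P1=E  mem[L4]=80
2. P1: store L4 := 60  bus=[-]  L4: P0=I P1=M  mem[L4]=80
3. P0: store L3 := 11  bus=[BusRdX]  L3: P0=M P1=I  mem[L3]=80
4. P0: store L4 := 35  bus=[BusRdX,Flush]  L4: P0=M P1=I  mem[L4]=60
5. P0: load  L4  bus=[-]  L4: P0=M P1=I  mem[L4]=60
6. P0: store L4 := 57  bus=[-]  L4: P0=M P1=I  mem[L4]=60
7. P1: store L0 := 96  bus=[BusRdX]  L0: P0=I P1=M  mem[L0]=30
8. P1: load  L1  bus=[BusRd]  L1: P0=I P1=E  mem[L1]=20
9. P1: load  L4  bus=[BusRd,Flush]  L4: P0=S P1=S  mem[L4]=57
10. P0: store L4 := 8  bus=[BusUpgr]  L4: P0=M P1=I  mem[L4]=57
11. P1: store L4 := 95  bus=[BusRdX,Flush]  L4: P0=I P1=M  mem[L4]=8
12. P0: store L3 := 70  bus=[-]  L3: P0=M P1=I  mem[L3]=80
13. P0: load  L3  bus=[-]  L3: P0=M P1=I  mem[L3]=80

bus = none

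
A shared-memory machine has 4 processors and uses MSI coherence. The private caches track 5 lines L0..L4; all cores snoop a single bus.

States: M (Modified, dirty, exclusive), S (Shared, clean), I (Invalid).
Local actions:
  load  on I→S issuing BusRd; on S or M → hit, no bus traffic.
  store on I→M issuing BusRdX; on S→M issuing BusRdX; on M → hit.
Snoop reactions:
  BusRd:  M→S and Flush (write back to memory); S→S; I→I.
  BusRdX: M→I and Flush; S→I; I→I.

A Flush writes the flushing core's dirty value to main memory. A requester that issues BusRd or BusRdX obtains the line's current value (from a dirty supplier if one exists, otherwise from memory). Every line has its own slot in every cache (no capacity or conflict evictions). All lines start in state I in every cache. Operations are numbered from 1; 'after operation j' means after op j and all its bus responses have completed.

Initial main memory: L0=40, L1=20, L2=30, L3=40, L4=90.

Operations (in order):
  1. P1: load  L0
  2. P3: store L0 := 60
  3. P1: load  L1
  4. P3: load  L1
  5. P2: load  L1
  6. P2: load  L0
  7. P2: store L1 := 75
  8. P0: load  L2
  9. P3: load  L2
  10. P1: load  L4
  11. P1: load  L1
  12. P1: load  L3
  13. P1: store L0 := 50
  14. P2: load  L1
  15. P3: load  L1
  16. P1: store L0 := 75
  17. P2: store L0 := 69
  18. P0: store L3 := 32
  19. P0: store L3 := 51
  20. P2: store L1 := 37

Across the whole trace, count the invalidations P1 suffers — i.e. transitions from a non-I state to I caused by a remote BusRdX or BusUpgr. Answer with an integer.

invalidations = 5

  op1 P1: load  L0 → I/S/I/I on L0; bus BusRd; mem=40
  op2 P3: store L0 := 60 → I/I/I/M on L0; bus BusRdX; mem=40
  op3 P1: load  L1 → I/S/I/I on L1; bus BusRd; mem=20
  op4 P3: load  L1 → I/S/I/S on L1; bus BusRd; mem=20
  op5 P2: load  L1 → I/S/S/S on L1; bus BusRd; mem=20
  op6 P2: load  L0 → I/I/S/S on L0; bus BusRd Flush; mem=60
  op7 P2: store L1 := 75 → I/I/M/I on L1; bus BusRdX; mem=20
  op8 P0: load  L2 → S/I/I/I on L2; bus BusRd; mem=30
  op9 P3: load  L2 → S/I/I/S on L2; bus BusRd; mem=30
  op10 P1: load  L4 → I/S/I/I on L4; bus BusRd; mem=90
  op11 P1: load  L1 → I/S/S/I on L1; bus BusRd Flush; mem=75
  op12 P1: load  L3 → I/S/I/I on L3; bus BusRd; mem=40
  op13 P1: store L0 := 50 → I/M/I/I on L0; bus BusRdX; mem=60
  op14 P2: load  L1 → I/S/S/I on L1; bus (none); mem=75
  op15 P3: load  L1 → I/S/S/S on L1; bus BusRd; mem=75
  op16 P1: store L0 := 75 → I/M/I/I on L0; bus (none); mem=60
  op17 P2: store L0 := 69 → I/I/M/I on L0; bus BusRdX Flush; mem=75
  op18 P0: store L3 := 32 → M/I/I/I on L3; bus BusRdX; mem=40
  op19 P0: store L3 := 51 → M/I/I/I on L3; bus (none); mem=40
  op20 P2: store L1 := 37 → I/I/M/I on L1; bus BusRdX; mem=75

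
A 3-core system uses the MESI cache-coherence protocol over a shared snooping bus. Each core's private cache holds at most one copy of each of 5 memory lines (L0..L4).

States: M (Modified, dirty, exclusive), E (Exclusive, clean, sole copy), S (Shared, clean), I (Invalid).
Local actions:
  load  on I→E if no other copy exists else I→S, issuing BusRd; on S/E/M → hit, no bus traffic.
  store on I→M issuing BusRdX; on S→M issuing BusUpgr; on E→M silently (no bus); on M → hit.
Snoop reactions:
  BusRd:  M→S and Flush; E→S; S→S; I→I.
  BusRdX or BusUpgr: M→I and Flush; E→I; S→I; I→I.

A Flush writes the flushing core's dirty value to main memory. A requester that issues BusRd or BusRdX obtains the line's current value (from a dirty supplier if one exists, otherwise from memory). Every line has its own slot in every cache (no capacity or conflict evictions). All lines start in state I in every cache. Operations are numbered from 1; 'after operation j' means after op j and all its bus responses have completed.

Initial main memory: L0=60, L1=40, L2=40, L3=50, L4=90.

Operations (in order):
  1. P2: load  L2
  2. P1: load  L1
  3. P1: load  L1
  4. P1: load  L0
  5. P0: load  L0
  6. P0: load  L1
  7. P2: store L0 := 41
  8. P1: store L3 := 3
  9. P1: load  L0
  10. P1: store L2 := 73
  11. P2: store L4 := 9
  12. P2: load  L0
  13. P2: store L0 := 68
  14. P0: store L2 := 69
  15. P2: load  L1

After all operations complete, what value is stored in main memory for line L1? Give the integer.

memory[L1] = 40

step 1: P2: load  L2  ⟶  IIE  (L2)  txn=BusRd  M[L2]=40
step 2: P1: load  L1  ⟶  IEI  (L1)  txn=BusRd  M[L1]=40
step 3: P1: load  L1  ⟶  IEI  (L1)  txn=∅  M[L1]=40
step 4: P1: load  L0  ⟶  IEI  (L0)  txn=BusRd  M[L0]=60
step 5: P0: load  L0  ⟶  SSI  (L0)  txn=BusRd  M[L0]=60
step 6: P0: load  L1  ⟶  SSI  (L1)  txn=BusRd  M[L1]=40
step 7: P2: store L0 := 41  ⟶  IIM  (L0)  txn=BusRdX  M[L0]=60
step 8: P1: store L3 := 3  ⟶  IMI  (L3)  txn=BusRdX  M[L3]=50
step 9: P1: load  L0  ⟶  ISS  (L0)  txn=BusRd+Flush  M[L0]=41
step 10: P1: store L2 := 73  ⟶  IMI  (L2)  txn=BusRdX  M[L2]=40
step 11: P2: store L4 := 9  ⟶  IIM  (L4)  txn=BusRdX  M[L4]=90
step 12: P2: load  L0  ⟶  ISS  (L0)  txn=∅  M[L0]=41
step 13: P2: store L0 := 68  ⟶  IIM  (L0)  txn=BusUpgr  M[L0]=41
step 14: P0: store L2 := 69  ⟶  MII  (L2)  txn=BusRdX+Flush  M[L2]=73
step 15: P2: load  L1  ⟶  SSS  (L1)  txn=BusRd  M[L1]=40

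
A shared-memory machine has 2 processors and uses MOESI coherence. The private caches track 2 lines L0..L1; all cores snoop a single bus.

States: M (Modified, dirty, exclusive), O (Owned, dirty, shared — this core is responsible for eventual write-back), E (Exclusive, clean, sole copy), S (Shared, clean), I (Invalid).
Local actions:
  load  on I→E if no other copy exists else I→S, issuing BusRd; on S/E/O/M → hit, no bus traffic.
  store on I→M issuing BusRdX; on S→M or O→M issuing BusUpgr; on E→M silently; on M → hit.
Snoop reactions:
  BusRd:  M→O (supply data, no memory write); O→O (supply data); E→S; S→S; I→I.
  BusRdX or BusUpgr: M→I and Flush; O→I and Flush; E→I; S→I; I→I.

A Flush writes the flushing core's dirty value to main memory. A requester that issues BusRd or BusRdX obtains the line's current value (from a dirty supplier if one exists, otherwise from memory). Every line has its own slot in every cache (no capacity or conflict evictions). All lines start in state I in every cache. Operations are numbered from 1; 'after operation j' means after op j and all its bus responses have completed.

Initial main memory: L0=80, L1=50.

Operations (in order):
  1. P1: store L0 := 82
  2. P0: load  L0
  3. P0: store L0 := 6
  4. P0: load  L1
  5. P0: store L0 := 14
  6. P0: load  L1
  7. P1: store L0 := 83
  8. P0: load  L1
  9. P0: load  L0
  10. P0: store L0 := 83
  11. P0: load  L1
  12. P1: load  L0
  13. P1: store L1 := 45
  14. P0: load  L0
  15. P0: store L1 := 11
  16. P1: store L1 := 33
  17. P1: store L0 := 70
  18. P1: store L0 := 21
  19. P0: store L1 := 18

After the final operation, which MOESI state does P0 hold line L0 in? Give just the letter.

  op1 P1: store L0 := 82 → I/M on L0; bus BusRdX; mem=80
  op2 P0: load  L0 → S/O on L0; bus BusRd; mem=80
  op3 P0: store L0 := 6 → M/I on L0; bus BusUpgr Flush; mem=82
  op4 P0: load  L1 → E/I on L1; bus BusRd; mem=50
  op5 P0: store L0 := 14 → M/I on L0; bus (none); mem=82
  op6 P0: load  L1 → E/I on L1; bus (none); mem=50
  op7 P1: store L0 := 83 → I/M on L0; bus BusRdX Flush; mem=14
  op8 P0: load  L1 → E/I on L1; bus (none); mem=50
  op9 P0: load  L0 → S/O on L0; bus BusRd; mem=14
  op10 P0: store L0 := 83 → M/I on L0; bus BusUpgr Flush; mem=83
  op11 P0: load  L1 → E/I on L1; bus (none); mem=50
  op12 P1: load  L0 → O/S on L0; bus BusRd; mem=83
  op13 P1: store L1 := 45 → I/M on L1; bus BusRdX; mem=50
  op14 P0: load  L0 → O/S on L0; bus (none); mem=83
  op15 P0: store L1 := 11 → M/I on L1; bus BusRdX Flush; mem=45
  op16 P1: store L1 := 33 → I/M on L1; bus BusRdX Flush; mem=11
  op17 P1: store L0 := 70 → I/M on L0; bus BusUpgr Flush; mem=83
  op18 P1: store L0 := 21 → I/M on L0; bus (none); mem=83
  op19 P0: store L1 := 18 → M/I on L1; bus BusRdX Flush; mem=33

state = I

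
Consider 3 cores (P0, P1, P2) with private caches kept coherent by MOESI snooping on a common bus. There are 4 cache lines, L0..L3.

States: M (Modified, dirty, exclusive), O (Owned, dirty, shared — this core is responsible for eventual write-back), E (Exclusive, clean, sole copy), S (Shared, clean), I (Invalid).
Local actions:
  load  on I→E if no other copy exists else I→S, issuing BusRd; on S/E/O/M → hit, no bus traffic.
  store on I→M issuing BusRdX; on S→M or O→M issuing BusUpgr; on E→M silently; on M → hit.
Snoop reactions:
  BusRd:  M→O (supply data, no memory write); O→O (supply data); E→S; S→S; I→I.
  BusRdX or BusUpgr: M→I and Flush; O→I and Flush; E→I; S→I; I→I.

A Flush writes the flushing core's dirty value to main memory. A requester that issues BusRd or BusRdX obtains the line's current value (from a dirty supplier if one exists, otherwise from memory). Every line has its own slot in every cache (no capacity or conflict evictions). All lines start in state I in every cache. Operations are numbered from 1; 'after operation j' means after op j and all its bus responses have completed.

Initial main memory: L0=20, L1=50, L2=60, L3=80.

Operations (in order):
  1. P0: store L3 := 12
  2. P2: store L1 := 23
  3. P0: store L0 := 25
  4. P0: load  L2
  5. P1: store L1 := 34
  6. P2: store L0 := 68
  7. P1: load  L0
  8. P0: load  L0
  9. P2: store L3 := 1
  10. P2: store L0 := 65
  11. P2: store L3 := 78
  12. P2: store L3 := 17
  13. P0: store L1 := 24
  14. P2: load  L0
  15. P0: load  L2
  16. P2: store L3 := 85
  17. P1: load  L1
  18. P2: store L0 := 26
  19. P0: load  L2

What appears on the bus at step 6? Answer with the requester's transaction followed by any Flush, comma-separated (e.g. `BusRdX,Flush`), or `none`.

bus = BusRdX,Flush

1. P0: store L3 := 12  bus=[BusRdX]  L3: P0=M P1=I P2=I  mem[L3]=80
2. P2: store L1 := 23  bus=[BusRdX]  L1: P0=I P1=I P2=M  mem[L1]=50
3. P0: store L0 := 25  bus=[BusRdX]  L0: P0=M P1=I P2=I  mem[L0]=20
4. P0: load  L2  bus=[BusRd]  L2: P0=E P1=I P2=I  mem[L2]=60
5. P1: store L1 := 34  bus=[BusRdX,Flush]  L1: P0=I P1=M P2=I  mem[L1]=23
6. P2: store L0 := 68  bus=[BusRdX,Flush]  L0: P0=I P1=I P2=M  mem[L0]=25
7. P1: load  L0  bus=[BusRd]  L0: P0=I P1=S P2=O  mem[L0]=25
8. P0: load  L0  bus=[BusRd]  L0: P0=S P1=S P2=O  mem[L0]=25
9. P2: store L3 := 1  bus=[BusRdX,Flush]  L3: P0=I P1=I P2=M  mem[L3]=12
10. P2: store L0 := 65  bus=[BusUpgr]  L0: P0=I P1=I P2=M  mem[L0]=25
11. P2: store L3 := 78  bus=[-]  L3: P0=I P1=I P2=M  mem[L3]=12
12. P2: store L3 := 17  bus=[-]  L3: P0=I P1=I P2=M  mem[L3]=12
13. P0: store L1 := 24  bus=[BusRdX,Flush]  L1: P0=M P1=I P2=I  mem[L1]=34
14. P2: load  L0  bus=[-]  L0: P0=I P1=I P2=M  mem[L0]=25
15. P0: load  L2  bus=[-]  L2: P0=E P1=I P2=I  mem[L2]=60
16. P2: store L3 := 85  bus=[-]  L3: P0=I P1=I P2=M  mem[L3]=12
17. P1: load  L1  bus=[BusRd]  L1: P0=O P1=S P2=I  mem[L1]=34
18. P2: store L0 := 26  bus=[-]  L0: P0=I P1=I P2=M  mem[L0]=25
19. P0: load  L2  bus=[-]  L2: P0=E P1=I P2=I  mem[L2]=60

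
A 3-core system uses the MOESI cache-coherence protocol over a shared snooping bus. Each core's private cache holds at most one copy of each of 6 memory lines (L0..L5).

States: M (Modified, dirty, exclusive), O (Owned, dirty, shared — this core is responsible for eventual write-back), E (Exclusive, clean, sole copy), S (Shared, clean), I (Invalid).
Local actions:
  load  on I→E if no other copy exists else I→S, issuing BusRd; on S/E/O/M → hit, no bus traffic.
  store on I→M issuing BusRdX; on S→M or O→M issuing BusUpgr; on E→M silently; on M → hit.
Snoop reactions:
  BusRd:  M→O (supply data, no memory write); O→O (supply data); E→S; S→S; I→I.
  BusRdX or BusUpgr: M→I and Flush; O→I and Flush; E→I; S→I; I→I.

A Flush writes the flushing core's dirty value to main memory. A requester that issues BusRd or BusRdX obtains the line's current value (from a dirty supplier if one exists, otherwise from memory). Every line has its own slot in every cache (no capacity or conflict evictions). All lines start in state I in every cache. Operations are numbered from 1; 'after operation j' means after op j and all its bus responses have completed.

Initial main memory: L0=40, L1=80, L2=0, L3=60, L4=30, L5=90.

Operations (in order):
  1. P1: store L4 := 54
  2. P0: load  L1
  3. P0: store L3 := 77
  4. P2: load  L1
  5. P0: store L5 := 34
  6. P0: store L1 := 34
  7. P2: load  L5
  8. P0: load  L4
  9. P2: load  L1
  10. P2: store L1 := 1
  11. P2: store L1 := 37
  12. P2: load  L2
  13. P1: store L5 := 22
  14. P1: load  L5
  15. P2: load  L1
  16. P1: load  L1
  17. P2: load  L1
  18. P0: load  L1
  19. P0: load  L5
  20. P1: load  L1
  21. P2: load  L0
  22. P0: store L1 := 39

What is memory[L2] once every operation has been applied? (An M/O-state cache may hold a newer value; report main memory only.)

memory[L2] = 0

  op1 P1: store L4 := 54 → I/M/I on L4; bus BusRdX; mem=30
  op2 P0: load  L1 → E/I/I on L1; bus BusRd; mem=80
  op3 P0: store L3 := 77 → M/I/I on L3; bus BusRdX; mem=60
  op4 P2: load  L1 → S/I/S on L1; bus BusRd; mem=80
  op5 P0: store L5 := 34 → M/I/I on L5; bus BusRdX; mem=90
  op6 P0: store L1 := 34 → M/I/I on L1; bus BusUpgr; mem=80
  op7 P2: load  L5 → O/I/S on L5; bus BusRd; mem=90
  op8 P0: load  L4 → S/O/I on L4; bus BusRd; mem=30
  op9 P2: load  L1 → O/I/S on L1; bus BusRd; mem=80
  op10 P2: store L1 := 1 → I/I/M on L1; bus BusUpgr Flush; mem=34
  op11 P2: store L1 := 37 → I/I/M on L1; bus (none); mem=34
  op12 P2: load  L2 → I/I/E on L2; bus BusRd; mem=0
  op13 P1: store L5 := 22 → I/M/I on L5; bus BusRdX Flush; mem=34
  op14 P1: load  L5 → I/M/I on L5; bus (none); mem=34
  op15 P2: load  L1 → I/I/M on L1; bus (none); mem=34
  op16 P1: load  L1 → I/S/O on L1; bus BusRd; mem=34
  op17 P2: load  L1 → I/S/O on L1; bus (none); mem=34
  op18 P0: load  L1 → S/S/O on L1; bus BusRd; mem=34
  op19 P0: load  L5 → S/O/I on L5; bus BusRd; mem=34
  op20 P1: load  L1 → S/S/O on L1; bus (none); mem=34
  op21 P2: load  L0 → I/I/E on L0; bus BusRd; mem=40
  op22 P0: store L1 := 39 → M/I/I on L1; bus BusUpgr Flush; mem=37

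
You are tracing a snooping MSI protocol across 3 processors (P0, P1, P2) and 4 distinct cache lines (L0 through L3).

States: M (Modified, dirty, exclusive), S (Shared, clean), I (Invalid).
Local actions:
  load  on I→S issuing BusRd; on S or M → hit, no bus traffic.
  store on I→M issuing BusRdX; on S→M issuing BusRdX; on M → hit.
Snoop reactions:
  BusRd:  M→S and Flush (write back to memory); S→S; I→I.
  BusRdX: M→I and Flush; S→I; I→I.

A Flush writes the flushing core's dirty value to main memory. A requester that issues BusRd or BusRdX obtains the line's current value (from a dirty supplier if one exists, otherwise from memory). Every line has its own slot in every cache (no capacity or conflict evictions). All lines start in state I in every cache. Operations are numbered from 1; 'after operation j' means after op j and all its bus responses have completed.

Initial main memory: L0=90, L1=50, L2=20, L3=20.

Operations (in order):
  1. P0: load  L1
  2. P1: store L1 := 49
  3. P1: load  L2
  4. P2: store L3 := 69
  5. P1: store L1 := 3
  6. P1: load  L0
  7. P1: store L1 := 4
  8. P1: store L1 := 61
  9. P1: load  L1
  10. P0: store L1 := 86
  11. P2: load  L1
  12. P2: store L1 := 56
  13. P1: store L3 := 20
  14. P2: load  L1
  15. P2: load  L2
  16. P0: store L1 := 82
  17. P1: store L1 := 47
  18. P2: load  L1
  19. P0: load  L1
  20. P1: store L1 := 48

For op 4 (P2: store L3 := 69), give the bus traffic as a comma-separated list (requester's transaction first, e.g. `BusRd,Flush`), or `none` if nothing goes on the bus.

bus = BusRdX

  op1 P0: load  L1 → S/I/I on L1; bus BusRd; mem=50
  op2 P1: store L1 := 49 → I/M/I on L1; bus BusRdX; mem=50
  op3 P1: load  L2 → I/S/I on L2; bus BusRd; mem=20
  op4 P2: store L3 := 69 → I/I/M on L3; bus BusRdX; mem=20
  op5 P1: store L1 := 3 → I/M/I on L1; bus (none); mem=50
  op6 P1: load  L0 → I/S/I on L0; bus BusRd; mem=90
  op7 P1: store L1 := 4 → I/M/I on L1; bus (none); mem=50
  op8 P1: store L1 := 61 → I/M/I on L1; bus (none); mem=50
  op9 P1: load  L1 → I/M/I on L1; bus (none); mem=50
  op10 P0: store L1 := 86 → M/I/I on L1; bus BusRdX Flush; mem=61
  op11 P2: load  L1 → S/I/S on L1; bus BusRd Flush; mem=86
  op12 P2: store L1 := 56 → I/I/M on L1; bus BusRdX; mem=86
  op13 P1: store L3 := 20 → I/M/I on L3; bus BusRdX Flush; mem=69
  op14 P2: load  L1 → I/I/M on L1; bus (none); mem=86
  op15 P2: load  L2 → I/S/S on L2; bus BusRd; mem=20
  op16 P0: store L1 := 82 → M/I/I on L1; bus BusRdX Flush; mem=56
  op17 P1: store L1 := 47 → I/M/I on L1; bus BusRdX Flush; mem=82
  op18 P2: load  L1 → I/S/S on L1; bus BusRd Flush; mem=47
  op19 P0: load  L1 → S/S/S on L1; bus BusRd; mem=47
  op20 P1: store L1 := 48 → I/M/I on L1; bus BusRdX; mem=47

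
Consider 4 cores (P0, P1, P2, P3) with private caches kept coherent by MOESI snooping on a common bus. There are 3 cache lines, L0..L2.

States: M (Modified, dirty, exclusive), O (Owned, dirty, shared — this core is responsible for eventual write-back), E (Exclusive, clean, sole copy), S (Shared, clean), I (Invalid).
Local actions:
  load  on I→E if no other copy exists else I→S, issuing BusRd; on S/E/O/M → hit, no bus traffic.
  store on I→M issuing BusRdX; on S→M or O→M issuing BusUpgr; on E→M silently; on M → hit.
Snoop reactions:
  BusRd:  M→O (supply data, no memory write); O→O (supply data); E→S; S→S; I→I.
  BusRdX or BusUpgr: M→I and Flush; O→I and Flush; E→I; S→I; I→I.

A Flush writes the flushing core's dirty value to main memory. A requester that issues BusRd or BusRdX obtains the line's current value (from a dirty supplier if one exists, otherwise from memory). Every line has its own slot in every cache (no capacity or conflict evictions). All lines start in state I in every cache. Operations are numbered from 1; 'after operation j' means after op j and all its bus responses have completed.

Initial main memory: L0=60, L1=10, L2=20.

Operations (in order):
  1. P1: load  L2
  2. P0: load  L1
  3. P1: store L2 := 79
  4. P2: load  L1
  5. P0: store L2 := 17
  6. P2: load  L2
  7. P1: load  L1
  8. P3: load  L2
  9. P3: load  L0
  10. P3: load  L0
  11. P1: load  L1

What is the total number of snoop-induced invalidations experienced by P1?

[1] P1: load  L2 | P0:I, P1:E(20), P2:I, P3:I | bus: BusRd
[2] P0: load  L1 | P0:E(10), P1:I, P2:I, P3:I | bus: BusRd
[3] P1: store L2 := 79 | P0:I, P1:M(79), P2:I, P3:I | bus: none
[4] P2: load  L1 | P0:S(10), P1:I, P2:S(10), P3:I | bus: BusRd
[5] P0: store L2 := 17 | P0:M(17), P1:I, P2:I, P3:I | bus: BusRdX,Flush
[6] P2: load  L2 | P0:O(17), P1:I, P2:S(17), P3:I | bus: BusRd
[7] P1: load  L1 | P0:S(10), P1:S(10), P2:S(10), P3:I | bus: BusRd
[8] P3: load  L2 | P0:O(17), P1:I, P2:S(17), P3:S(17) | bus: BusRd
[9] P3: load  L0 | P0:I, P1:I, P2:I, P3:E(60) | bus: BusRd
[10] P3: load  L0 | P0:I, P1:I, P2:I, P3:E(60) | bus: none
[11] P1: load  L1 | P0:S(10), P1:S(10), P2:S(10), P3:I | bus: none

invalidations = 1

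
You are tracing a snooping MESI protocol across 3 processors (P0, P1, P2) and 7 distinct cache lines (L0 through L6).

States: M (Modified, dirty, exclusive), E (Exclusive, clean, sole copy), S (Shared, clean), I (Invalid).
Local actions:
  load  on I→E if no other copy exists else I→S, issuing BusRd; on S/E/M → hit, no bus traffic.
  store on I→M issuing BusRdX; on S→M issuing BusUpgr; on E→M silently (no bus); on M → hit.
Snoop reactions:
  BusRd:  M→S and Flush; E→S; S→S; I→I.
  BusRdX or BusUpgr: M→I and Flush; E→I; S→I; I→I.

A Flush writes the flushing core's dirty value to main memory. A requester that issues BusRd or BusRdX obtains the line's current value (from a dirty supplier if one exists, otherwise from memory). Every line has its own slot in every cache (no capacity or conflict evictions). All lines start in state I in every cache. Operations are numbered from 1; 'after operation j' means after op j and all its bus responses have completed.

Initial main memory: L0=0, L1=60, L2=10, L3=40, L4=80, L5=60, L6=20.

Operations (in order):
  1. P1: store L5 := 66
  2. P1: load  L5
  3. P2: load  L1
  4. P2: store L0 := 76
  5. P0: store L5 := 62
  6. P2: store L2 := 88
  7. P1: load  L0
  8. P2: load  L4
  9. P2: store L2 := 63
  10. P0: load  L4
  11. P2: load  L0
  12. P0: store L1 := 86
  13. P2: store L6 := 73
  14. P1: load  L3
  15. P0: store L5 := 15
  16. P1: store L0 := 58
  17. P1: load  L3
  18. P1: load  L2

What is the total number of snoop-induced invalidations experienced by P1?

step 1: P1: store L5 := 66  ⟶  IMI  (L5)  txn=BusRdX  M[L5]=60
step 2: P1: load  L5  ⟶  IMI  (L5)  txn=∅  M[L5]=60
step 3: P2: load  L1  ⟶  IIE  (L1)  txn=BusRd  M[L1]=60
step 4: P2: store L0 := 76  ⟶  IIM  (L0)  txn=BusRdX  M[L0]=0
step 5: P0: store L5 := 62  ⟶  MII  (L5)  txn=BusRdX+Flush  M[L5]=66
step 6: P2: store L2 := 88  ⟶  IIM  (L2)  txn=BusRdX  M[L2]=10
step 7: P1: load  L0  ⟶  ISS  (L0)  txn=BusRd+Flush  M[L0]=76
step 8: P2: load  L4  ⟶  IIE  (L4)  txn=BusRd  M[L4]=80
step 9: P2: store L2 := 63  ⟶  IIM  (L2)  txn=∅  M[L2]=10
step 10: P0: load  L4  ⟶  SIS  (L4)  txn=BusRd  M[L4]=80
step 11: P2: load  L0  ⟶  ISS  (L0)  txn=∅  M[L0]=76
step 12: P0: store L1 := 86  ⟶  MII  (L1)  txn=BusRdX  M[L1]=60
step 13: P2: store L6 := 73  ⟶  IIM  (L6)  txn=BusRdX  M[L6]=20
step 14: P1: load  L3  ⟶  IEI  (L3)  txn=BusRd  M[L3]=40
step 15: P0: store L5 := 15  ⟶  MII  (L5)  txn=∅  M[L5]=66
step 16: P1: store L0 := 58  ⟶  IMI  (L0)  txn=BusUpgr  M[L0]=76
step 17: P1: load  L3  ⟶  IEI  (L3)  txn=∅  M[L3]=40
step 18: P1: load  L2  ⟶  ISS  (L2)  txn=BusRd+Flush  M[L2]=63

invalidations = 1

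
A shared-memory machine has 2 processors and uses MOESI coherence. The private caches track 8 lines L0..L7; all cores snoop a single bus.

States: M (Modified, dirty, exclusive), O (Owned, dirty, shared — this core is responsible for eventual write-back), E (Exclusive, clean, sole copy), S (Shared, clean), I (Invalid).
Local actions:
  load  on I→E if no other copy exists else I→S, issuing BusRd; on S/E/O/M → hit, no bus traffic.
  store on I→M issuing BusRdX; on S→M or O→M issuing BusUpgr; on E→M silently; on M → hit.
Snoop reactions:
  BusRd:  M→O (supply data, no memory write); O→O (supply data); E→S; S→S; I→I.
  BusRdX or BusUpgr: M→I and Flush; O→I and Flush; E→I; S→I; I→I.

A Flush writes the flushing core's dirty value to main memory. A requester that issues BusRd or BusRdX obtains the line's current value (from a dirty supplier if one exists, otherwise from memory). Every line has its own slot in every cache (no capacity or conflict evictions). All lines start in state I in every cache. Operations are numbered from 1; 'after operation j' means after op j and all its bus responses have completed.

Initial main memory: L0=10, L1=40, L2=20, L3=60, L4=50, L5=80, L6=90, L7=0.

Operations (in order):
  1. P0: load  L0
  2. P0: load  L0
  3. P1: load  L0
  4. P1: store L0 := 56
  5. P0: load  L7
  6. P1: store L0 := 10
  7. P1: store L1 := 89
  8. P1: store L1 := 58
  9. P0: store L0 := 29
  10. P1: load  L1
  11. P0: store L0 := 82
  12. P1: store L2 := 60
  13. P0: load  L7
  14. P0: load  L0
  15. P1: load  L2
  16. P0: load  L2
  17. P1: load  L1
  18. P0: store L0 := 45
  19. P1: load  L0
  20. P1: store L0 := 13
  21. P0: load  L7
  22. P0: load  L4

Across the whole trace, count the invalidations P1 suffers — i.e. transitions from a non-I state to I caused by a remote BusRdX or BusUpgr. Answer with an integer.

1. P0: load  L0  bus=[BusRd]  L0: P0=E P1=I  mem[L0]=10
2. P0: load  L0  bus=[-]  L0: P0=E P1=I  mem[L0]=10
3. P1: load  L0  bus=[BusRd]  L0: P0=S P1=S  mem[L0]=10
4. P1: store L0 := 56  bus=[BusUpgr]  L0: P0=I P1=M  mem[L0]=10
5. P0: load  L7  bus=[BusRd]  L7: P0=E P1=I  mem[L7]=0
6. P1: store L0 := 10  bus=[-]  L0: P0=I P1=M  mem[L0]=10
7. P1: store L1 := 89  bus=[BusRdX]  L1: P0=I P1=M  mem[L1]=40
8. P1: store L1 := 58  bus=[-]  L1: P0=I P1=M  mem[L1]=40
9. P0: store L0 := 29  bus=[BusRdX,Flush]  L0: P0=M P1=I  mem[L0]=10
10. P1: load  L1  bus=[-]  L1: P0=I P1=M  mem[L1]=40
11. P0: store L0 := 82  bus=[-]  L0: P0=M P1=I  mem[L0]=10
12. P1: store L2 := 60  bus=[BusRdX]  L2: P0=I P1=M  mem[L2]=20
13. P0: load  L7  bus=[-]  L7: P0=E P1=I  mem[L7]=0
14. P0: load  L0  bus=[-]  L0: P0=M P1=I  mem[L0]=10
15. P1: load  L2  bus=[-]  L2: P0=I P1=M  mem[L2]=20
16. P0: load  L2  bus=[BusRd]  L2: P0=S P1=O  mem[L2]=20
17. P1: load  L1  bus=[-]  L1: P0=I P1=M  mem[L1]=40
18. P0: store L0 := 45  bus=[-]  L0: P0=M P1=I  mem[L0]=10
19. P1: load  L0  bus=[BusRd]  L0: P0=O P1=S  mem[L0]=10
20. P1: store L0 := 13  bus=[BusUpgr,Flush]  L0: P0=I P1=M  mem[L0]=45
21. P0: load  L7  bus=[-]  L7: P0=E P1=I  mem[L7]=0
22. P0: load  L4  bus=[BusRd]  L4: P0=E P1=I  mem[L4]=50

invalidations = 1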